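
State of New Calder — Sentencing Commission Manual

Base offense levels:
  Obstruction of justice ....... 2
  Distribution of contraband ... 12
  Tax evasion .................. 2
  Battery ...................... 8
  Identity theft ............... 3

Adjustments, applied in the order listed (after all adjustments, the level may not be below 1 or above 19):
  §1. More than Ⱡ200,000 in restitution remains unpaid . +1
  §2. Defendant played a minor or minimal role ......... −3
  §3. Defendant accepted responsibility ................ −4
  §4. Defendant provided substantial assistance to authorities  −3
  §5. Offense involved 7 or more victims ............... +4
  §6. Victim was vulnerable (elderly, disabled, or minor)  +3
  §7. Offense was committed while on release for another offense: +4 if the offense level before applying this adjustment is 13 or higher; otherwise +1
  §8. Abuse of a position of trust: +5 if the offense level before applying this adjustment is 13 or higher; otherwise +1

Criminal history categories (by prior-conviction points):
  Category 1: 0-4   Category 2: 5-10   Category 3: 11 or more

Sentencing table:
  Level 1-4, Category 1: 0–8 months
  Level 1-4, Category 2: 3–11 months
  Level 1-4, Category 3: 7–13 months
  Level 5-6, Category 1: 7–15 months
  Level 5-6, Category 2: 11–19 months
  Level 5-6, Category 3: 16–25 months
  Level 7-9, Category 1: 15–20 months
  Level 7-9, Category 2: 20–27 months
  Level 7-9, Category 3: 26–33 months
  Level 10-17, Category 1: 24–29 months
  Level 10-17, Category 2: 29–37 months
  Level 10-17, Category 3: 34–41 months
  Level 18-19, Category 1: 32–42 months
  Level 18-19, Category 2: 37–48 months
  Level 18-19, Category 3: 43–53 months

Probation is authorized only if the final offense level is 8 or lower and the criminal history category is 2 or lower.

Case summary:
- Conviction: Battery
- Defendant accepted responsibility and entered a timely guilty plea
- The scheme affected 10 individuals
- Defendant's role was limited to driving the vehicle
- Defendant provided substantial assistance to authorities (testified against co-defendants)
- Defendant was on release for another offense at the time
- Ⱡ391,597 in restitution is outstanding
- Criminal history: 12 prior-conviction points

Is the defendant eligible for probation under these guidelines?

Base offense level for battery: 8.
§1 applies: 8 + 1 = 9.
§2 applies: 9 − 3 = 6.
§3 applies: 6 − 4 = 2.
§4 applies: 2 − 3 = -1.
§5 applies: -1 + 4 = 3.
§6 does not apply.
§7 applies (level before this adjustment is 3 < 13, so +1): 3 + 1 = 4.
§8 does not apply.
Final offense level: 4.
Criminal history: 12 prior points → Category 3 (11+).
Level 4 falls in the 1-4 band.
Grid: Level 1-4 × Category 3 = 7-13 months.
Probation check: level 4 ≤ 8 and category 3 > 2 → not eligible.

No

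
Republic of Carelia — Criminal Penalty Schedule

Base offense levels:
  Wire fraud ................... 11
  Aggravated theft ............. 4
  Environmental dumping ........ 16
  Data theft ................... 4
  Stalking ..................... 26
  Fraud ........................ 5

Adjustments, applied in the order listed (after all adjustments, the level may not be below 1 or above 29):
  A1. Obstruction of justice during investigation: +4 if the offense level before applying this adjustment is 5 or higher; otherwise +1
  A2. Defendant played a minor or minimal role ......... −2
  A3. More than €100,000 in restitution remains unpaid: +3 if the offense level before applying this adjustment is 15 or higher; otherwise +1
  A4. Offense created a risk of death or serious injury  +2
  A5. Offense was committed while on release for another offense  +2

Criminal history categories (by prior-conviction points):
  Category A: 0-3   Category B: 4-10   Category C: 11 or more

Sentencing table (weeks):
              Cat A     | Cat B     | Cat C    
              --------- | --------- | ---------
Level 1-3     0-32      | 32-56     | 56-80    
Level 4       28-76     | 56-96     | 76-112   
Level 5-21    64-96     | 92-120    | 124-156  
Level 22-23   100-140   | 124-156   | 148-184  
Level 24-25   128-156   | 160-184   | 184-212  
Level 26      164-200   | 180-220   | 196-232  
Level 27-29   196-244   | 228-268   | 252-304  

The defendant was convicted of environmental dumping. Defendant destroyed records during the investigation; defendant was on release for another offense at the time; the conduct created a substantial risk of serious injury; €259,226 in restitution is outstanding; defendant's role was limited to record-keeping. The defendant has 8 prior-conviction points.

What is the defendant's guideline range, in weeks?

160-184 weeks

Base offense level for environmental dumping: 16.
A1 applies (level before this adjustment is 16 ≥ 5, so +4): 16 + 4 = 20.
A2 applies: 20 − 2 = 18.
A3 applies (level before this adjustment is 18 ≥ 15, so +3): 18 + 3 = 21.
A4 applies: 21 + 2 = 23.
A5 applies: 23 + 2 = 25.
Final offense level: 25.
Criminal history: 8 prior points → Category B (4-10).
Level 25 falls in the 24-25 band.
Grid: Level 24-25 × Category B = 160-184 weeks.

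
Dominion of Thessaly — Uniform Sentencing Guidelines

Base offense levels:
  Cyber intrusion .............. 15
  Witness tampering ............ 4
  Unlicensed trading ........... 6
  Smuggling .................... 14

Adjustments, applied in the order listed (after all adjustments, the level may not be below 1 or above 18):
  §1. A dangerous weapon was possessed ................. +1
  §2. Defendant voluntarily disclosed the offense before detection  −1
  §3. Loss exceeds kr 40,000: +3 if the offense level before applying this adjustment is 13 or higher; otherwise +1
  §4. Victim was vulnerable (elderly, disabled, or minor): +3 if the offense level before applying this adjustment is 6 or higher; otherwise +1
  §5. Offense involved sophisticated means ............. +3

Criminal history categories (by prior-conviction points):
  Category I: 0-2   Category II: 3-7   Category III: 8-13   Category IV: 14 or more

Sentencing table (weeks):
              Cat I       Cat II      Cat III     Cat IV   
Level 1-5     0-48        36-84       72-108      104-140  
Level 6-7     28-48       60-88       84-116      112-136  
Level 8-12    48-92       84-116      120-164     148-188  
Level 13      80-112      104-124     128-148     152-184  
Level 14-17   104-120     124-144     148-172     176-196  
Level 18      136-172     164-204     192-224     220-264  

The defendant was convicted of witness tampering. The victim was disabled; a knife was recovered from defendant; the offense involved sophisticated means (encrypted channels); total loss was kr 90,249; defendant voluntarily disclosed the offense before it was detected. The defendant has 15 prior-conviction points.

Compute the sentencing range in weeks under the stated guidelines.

Base offense level for witness tampering: 4.
§1 applies: 4 + 1 = 5.
§2 applies: 5 − 1 = 4.
§3 applies (level before this adjustment is 4 < 13, so +1): 4 + 1 = 5.
§4 applies (level before this adjustment is 5 < 6, so +1): 5 + 1 = 6.
§5 applies: 6 + 3 = 9.
Final offense level: 9.
Criminal history: 15 prior points → Category IV (14+).
Level 9 falls in the 8-12 band.
Grid: Level 8-12 × Category IV = 148-188 weeks.

148-188 weeks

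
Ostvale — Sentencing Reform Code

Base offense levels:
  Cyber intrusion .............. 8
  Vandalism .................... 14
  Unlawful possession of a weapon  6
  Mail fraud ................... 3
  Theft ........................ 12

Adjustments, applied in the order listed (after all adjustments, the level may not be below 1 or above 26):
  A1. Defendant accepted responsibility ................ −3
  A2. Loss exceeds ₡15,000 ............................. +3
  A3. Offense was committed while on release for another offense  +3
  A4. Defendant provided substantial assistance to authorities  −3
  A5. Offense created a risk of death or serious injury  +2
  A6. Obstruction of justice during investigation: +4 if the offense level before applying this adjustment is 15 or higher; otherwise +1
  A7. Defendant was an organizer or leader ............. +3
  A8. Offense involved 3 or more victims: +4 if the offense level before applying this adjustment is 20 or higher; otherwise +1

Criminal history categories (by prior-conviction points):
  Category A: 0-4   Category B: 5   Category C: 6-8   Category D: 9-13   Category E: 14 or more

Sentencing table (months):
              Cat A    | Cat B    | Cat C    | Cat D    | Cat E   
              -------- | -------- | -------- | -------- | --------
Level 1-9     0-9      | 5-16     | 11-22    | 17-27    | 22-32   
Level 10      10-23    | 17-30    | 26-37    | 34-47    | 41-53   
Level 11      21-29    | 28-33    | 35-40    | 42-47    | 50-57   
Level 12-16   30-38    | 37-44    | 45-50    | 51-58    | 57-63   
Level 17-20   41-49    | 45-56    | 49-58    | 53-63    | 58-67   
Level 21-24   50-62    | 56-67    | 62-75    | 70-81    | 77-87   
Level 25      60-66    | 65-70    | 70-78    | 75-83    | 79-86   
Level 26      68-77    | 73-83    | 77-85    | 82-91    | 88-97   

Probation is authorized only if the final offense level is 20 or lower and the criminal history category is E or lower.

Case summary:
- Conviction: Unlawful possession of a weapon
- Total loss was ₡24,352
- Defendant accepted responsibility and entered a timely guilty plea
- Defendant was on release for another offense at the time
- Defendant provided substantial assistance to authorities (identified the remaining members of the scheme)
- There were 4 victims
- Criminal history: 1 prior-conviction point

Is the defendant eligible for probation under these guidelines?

Base offense level for unlawful possession of a weapon: 6.
A1 applies: 6 − 3 = 3.
A2 applies: 3 + 3 = 6.
A3 applies: 6 + 3 = 9.
A4 applies: 9 − 3 = 6.
A5 does not apply.
A7 does not apply.
A8 applies (level before this adjustment is 6 < 20, so +1): 6 + 1 = 7.
Final offense level: 7.
Criminal history: 1 prior point → Category A (0-4).
Level 7 falls in the 1-9 band.
Grid: Level 1-9 × Category A = 0-9 months.
Probation check: level 7 ≤ 20 and category A ≤ E → eligible.

Yes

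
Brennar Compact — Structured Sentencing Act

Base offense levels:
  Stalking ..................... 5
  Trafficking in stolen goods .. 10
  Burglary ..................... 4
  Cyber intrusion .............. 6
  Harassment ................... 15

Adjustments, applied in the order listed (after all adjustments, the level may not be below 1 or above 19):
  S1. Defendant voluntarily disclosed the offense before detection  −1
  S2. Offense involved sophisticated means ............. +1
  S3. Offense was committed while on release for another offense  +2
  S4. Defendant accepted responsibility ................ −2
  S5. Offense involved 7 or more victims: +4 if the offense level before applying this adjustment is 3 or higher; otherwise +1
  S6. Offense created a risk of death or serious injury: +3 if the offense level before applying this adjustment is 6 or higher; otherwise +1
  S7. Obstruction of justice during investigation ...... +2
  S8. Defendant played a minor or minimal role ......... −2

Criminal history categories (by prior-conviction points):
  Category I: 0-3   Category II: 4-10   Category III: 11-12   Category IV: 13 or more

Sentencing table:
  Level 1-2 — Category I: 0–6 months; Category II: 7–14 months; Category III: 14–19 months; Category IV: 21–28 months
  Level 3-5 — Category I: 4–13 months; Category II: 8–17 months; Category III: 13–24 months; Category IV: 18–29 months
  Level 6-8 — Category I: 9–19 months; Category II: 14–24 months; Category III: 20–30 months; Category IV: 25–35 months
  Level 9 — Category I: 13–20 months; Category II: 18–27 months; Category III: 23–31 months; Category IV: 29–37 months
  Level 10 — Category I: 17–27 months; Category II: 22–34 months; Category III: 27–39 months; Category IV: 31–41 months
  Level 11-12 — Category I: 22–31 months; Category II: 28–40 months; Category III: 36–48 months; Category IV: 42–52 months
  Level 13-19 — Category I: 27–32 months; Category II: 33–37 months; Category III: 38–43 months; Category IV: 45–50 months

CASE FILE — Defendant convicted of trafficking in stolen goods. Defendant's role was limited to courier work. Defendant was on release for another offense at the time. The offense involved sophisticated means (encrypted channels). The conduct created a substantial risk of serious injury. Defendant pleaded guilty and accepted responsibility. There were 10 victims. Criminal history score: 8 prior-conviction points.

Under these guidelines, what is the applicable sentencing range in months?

33-37 months

Base offense level for trafficking in stolen goods: 10.
S1 does not apply.
S2 applies: 10 + 1 = 11.
S3 applies: 11 + 2 = 13.
S4 applies: 13 − 2 = 11.
S5 applies (level before this adjustment is 11 ≥ 3, so +4): 11 + 4 = 15.
S6 applies (level before this adjustment is 15 ≥ 6, so +3): 15 + 3 = 18.
S7 does not apply.
S8 applies: 18 − 2 = 16.
Final offense level: 16.
Criminal history: 8 prior points → Category II (4-10).
Level 16 falls in the 13-19 band.
Grid: Level 13-19 × Category II = 33-37 months.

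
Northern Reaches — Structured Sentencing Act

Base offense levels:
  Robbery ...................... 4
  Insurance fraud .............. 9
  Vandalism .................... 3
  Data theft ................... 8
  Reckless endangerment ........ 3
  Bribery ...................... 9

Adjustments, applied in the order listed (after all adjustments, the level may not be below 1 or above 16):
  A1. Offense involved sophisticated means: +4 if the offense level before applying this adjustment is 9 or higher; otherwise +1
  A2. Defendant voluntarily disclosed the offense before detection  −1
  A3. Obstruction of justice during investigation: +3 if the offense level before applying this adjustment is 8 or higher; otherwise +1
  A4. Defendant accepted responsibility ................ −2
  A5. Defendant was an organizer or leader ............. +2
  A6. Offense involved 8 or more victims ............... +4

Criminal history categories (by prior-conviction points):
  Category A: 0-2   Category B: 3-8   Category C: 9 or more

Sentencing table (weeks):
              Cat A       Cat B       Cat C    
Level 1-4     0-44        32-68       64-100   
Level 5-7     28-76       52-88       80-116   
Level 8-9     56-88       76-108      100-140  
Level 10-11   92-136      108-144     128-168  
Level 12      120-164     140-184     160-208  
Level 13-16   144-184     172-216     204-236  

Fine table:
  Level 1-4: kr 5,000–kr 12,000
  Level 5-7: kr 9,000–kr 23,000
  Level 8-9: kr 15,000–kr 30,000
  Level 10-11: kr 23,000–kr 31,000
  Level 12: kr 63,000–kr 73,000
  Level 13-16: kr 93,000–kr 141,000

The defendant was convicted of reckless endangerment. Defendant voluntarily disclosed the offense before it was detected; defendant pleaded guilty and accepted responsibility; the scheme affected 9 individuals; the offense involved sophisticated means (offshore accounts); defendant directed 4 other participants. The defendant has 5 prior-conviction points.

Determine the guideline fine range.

Base offense level for reckless endangerment: 3.
A1 applies (level before this adjustment is 3 < 9, so +1): 3 + 1 = 4.
A2 applies: 4 − 1 = 3.
A3 does not apply.
A4 applies: 3 − 2 = 1.
A5 applies: 1 + 2 = 3.
A6 applies: 3 + 4 = 7.
Final offense level: 7.
Level 7 falls in the 5-7 band.
Fine table: Level 5-7 → kr 9,000–kr 23,000.

kr 9,000–kr 23,000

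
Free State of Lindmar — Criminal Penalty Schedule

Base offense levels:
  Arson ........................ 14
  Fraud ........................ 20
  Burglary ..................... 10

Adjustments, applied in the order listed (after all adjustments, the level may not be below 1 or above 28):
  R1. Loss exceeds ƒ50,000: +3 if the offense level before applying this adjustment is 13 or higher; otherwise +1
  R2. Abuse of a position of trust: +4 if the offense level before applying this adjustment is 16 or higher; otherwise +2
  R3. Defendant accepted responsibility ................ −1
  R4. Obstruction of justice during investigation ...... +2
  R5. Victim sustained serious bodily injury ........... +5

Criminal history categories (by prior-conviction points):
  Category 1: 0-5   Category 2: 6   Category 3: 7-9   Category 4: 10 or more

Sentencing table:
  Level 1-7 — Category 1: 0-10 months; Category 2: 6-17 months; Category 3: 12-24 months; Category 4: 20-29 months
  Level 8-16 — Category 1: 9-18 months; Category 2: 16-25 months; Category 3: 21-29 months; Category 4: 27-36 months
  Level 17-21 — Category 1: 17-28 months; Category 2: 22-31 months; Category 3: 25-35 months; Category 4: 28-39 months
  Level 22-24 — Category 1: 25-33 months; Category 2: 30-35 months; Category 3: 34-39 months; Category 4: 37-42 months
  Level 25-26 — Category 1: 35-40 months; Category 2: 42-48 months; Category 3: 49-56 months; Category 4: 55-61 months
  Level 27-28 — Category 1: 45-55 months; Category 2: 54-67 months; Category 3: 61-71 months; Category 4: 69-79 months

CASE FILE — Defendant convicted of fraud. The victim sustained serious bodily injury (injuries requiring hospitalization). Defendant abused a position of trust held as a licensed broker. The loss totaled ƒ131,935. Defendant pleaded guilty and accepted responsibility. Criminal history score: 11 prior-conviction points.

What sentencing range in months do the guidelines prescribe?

Base offense level for fraud: 20.
R1 applies (level before this adjustment is 20 ≥ 13, so +3): 20 + 3 = 23.
R2 applies (level before this adjustment is 23 ≥ 16, so +4): 23 + 4 = 27.
R3 applies: 27 − 1 = 26.
R4 does not apply.
R5 applies: 26 + 5 = 31.
Level 31 exceeds the maximum of 28; capped at 28.
Final offense level: 28.
Criminal history: 11 prior points → Category 4 (10+).
Level 28 falls in the 27-28 band.
Grid: Level 27-28 × Category 4 = 69-79 months.

69-79 months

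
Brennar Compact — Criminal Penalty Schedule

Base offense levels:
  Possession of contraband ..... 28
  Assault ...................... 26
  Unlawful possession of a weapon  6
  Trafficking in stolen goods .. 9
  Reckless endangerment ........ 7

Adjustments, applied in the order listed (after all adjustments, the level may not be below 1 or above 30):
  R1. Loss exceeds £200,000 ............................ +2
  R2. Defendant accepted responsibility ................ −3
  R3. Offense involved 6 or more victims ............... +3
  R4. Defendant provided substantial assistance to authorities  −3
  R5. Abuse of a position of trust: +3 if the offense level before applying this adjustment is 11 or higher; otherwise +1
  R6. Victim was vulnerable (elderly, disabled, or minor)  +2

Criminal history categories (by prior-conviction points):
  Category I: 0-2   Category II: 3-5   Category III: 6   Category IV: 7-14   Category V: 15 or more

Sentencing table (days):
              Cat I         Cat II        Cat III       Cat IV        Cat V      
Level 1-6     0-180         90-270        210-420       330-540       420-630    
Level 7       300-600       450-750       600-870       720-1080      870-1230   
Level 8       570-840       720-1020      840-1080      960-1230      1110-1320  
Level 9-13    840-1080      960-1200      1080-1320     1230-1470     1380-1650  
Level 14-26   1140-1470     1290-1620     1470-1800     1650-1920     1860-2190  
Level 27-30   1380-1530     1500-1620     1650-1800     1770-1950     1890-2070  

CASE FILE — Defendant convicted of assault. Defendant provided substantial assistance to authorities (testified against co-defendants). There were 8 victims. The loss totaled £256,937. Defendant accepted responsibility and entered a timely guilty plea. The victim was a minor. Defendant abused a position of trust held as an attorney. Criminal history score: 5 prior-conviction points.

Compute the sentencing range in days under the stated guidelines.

1500-1620 days

Base offense level for assault: 26.
R1 applies: 26 + 2 = 28.
R2 applies: 28 − 3 = 25.
R3 applies: 25 + 3 = 28.
R4 applies: 28 − 3 = 25.
R5 applies (level before this adjustment is 25 ≥ 11, so +3): 25 + 3 = 28.
R6 applies: 28 + 2 = 30.
Final offense level: 30.
Criminal history: 5 prior points → Category II (3-5).
Level 30 falls in the 27-30 band.
Grid: Level 27-30 × Category II = 1500-1620 days.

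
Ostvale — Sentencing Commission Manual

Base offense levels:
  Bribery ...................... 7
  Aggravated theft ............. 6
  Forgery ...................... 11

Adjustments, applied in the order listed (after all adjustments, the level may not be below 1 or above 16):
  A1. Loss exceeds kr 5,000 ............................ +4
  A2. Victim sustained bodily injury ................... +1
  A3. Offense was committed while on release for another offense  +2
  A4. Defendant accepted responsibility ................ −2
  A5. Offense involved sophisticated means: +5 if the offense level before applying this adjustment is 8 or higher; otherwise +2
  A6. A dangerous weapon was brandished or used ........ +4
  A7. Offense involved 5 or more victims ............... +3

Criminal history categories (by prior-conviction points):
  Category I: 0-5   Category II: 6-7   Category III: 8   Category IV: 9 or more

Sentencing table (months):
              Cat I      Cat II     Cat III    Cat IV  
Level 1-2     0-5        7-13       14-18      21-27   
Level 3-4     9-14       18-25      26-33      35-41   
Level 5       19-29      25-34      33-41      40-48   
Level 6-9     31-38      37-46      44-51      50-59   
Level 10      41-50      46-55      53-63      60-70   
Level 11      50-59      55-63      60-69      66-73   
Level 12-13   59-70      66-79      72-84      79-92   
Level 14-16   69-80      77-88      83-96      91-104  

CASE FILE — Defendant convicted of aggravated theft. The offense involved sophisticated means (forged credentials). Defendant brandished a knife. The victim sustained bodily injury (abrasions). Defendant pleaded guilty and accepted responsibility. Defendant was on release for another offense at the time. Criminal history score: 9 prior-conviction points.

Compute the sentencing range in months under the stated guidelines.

Base offense level for aggravated theft: 6.
A1 does not apply.
A2 applies: 6 + 1 = 7.
A3 applies: 7 + 2 = 9.
A4 applies: 9 − 2 = 7.
A5 applies (level before this adjustment is 7 < 8, so +2): 7 + 2 = 9.
A6 applies: 9 + 4 = 13.
Final offense level: 13.
Criminal history: 9 prior points → Category IV (9+).
Level 13 falls in the 12-13 band.
Grid: Level 12-13 × Category IV = 79-92 months.

79-92 months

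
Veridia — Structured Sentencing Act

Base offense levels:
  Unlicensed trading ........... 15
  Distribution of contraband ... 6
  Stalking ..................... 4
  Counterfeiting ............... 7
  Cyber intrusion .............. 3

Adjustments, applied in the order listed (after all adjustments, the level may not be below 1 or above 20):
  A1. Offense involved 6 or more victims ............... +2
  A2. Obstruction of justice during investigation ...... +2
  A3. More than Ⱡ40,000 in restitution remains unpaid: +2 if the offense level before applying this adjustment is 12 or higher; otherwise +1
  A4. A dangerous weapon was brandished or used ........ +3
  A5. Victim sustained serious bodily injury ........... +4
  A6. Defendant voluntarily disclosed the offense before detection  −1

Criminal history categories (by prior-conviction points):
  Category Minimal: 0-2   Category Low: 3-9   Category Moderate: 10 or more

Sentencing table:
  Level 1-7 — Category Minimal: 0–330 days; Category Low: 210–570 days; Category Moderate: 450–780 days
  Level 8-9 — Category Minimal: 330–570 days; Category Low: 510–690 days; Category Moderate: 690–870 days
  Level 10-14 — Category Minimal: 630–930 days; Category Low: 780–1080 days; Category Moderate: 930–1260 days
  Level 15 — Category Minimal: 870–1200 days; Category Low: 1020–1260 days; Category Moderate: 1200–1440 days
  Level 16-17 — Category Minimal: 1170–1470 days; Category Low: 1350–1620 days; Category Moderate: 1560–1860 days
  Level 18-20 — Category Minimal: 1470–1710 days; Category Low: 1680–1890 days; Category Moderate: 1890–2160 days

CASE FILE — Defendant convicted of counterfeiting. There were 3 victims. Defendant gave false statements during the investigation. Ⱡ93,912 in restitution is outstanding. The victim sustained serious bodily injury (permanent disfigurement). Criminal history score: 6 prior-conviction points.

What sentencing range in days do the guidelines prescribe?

Base offense level for counterfeiting: 7.
A2 applies: 7 + 2 = 9.
A3 applies (level before this adjustment is 9 < 12, so +1): 9 + 1 = 10.
A4 does not apply.
A5 applies: 10 + 4 = 14.
Final offense level: 14.
Criminal history: 6 prior points → Category Low (3-9).
Level 14 falls in the 10-14 band.
Grid: Level 10-14 × Category Low = 780-1080 days.

780-1080 days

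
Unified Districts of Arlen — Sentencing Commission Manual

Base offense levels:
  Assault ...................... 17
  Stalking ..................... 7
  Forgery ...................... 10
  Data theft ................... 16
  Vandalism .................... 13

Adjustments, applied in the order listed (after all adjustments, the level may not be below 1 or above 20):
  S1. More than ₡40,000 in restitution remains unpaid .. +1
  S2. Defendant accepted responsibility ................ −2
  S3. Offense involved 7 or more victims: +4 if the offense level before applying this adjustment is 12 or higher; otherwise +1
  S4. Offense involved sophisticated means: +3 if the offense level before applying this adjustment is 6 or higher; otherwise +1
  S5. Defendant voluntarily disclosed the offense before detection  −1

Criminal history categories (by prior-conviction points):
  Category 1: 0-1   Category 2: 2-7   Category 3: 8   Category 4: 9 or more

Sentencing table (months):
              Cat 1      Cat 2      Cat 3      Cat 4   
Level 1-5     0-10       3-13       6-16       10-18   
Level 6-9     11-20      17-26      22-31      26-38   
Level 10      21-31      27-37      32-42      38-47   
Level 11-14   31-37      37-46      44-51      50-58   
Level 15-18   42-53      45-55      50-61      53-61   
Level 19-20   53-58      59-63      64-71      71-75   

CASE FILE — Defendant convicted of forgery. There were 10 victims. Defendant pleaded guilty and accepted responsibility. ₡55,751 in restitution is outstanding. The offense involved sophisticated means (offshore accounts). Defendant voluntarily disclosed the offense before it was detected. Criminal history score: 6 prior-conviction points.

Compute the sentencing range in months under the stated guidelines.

37-46 months

Base offense level for forgery: 10.
S1 applies: 10 + 1 = 11.
S2 applies: 11 − 2 = 9.
S3 applies (level before this adjustment is 9 < 12, so +1): 9 + 1 = 10.
S4 applies (level before this adjustment is 10 ≥ 6, so +3): 10 + 3 = 13.
S5 applies: 13 − 1 = 12.
Final offense level: 12.
Criminal history: 6 prior points → Category 2 (2-7).
Level 12 falls in the 11-14 band.
Grid: Level 11-14 × Category 2 = 37-46 months.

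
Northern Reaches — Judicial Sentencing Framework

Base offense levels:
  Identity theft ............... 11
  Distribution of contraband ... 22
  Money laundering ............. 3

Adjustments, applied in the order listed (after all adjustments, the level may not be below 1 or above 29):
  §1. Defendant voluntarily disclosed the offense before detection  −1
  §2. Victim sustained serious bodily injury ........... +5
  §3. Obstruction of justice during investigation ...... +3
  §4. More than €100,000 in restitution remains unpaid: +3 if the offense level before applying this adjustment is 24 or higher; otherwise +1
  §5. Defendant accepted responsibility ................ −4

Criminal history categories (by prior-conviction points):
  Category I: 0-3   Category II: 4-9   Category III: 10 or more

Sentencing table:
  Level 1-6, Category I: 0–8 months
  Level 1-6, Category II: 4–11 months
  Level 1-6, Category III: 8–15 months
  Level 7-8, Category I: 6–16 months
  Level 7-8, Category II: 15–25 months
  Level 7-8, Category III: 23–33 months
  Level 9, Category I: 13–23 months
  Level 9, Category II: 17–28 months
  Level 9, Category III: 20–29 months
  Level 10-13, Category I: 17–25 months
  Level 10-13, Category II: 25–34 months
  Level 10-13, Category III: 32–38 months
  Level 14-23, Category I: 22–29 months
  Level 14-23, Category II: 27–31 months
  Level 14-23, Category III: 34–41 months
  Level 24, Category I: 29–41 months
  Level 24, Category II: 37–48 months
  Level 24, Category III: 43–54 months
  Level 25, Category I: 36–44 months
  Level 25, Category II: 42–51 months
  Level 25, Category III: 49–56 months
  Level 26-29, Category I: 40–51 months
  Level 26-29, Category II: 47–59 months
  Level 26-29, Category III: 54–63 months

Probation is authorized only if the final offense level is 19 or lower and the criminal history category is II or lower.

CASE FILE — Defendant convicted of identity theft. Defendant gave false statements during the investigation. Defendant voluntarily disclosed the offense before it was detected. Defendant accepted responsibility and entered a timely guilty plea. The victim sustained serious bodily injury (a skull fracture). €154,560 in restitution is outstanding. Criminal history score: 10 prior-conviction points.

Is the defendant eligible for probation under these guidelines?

No

Base offense level for identity theft: 11.
§1 applies: 11 − 1 = 10.
§2 applies: 10 + 5 = 15.
§3 applies: 15 + 3 = 18.
§4 applies (level before this adjustment is 18 < 24, so +1): 18 + 1 = 19.
§5 applies: 19 − 4 = 15.
Final offense level: 15.
Criminal history: 10 prior points → Category III (10+).
Level 15 falls in the 14-23 band.
Grid: Level 14-23 × Category III = 34-41 months.
Probation check: level 15 ≤ 19 and category III > II → not eligible.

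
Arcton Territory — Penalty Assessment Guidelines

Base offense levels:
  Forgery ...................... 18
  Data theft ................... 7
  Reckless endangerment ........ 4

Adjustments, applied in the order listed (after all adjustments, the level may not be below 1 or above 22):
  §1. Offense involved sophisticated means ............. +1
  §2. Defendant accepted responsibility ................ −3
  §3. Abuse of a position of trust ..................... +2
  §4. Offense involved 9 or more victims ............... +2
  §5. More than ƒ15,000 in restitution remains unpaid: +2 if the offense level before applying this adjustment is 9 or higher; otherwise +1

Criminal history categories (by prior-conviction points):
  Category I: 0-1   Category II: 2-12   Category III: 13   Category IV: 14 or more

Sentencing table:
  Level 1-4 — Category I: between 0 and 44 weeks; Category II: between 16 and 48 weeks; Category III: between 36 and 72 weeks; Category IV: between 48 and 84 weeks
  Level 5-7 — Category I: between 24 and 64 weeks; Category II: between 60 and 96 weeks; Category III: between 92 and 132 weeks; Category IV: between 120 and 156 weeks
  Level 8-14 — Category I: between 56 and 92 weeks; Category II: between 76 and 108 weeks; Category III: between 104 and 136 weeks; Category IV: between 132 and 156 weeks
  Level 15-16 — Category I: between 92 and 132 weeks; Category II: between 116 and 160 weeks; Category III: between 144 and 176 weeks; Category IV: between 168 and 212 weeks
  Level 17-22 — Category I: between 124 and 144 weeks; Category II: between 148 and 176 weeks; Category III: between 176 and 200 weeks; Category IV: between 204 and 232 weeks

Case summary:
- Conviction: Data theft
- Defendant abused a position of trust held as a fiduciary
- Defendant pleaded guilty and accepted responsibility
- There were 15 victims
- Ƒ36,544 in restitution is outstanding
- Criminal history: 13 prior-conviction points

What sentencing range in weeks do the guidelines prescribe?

Base offense level for data theft: 7.
§1 does not apply.
§2 applies: 7 − 3 = 4.
§3 applies: 4 + 2 = 6.
§4 applies: 6 + 2 = 8.
§5 applies (level before this adjustment is 8 < 9, so +1): 8 + 1 = 9.
Final offense level: 9.
Criminal history: 13 prior points → Category III (13).
Level 9 falls in the 8-14 band.
Grid: Level 8-14 × Category III = 104-136 weeks.

104-136 weeks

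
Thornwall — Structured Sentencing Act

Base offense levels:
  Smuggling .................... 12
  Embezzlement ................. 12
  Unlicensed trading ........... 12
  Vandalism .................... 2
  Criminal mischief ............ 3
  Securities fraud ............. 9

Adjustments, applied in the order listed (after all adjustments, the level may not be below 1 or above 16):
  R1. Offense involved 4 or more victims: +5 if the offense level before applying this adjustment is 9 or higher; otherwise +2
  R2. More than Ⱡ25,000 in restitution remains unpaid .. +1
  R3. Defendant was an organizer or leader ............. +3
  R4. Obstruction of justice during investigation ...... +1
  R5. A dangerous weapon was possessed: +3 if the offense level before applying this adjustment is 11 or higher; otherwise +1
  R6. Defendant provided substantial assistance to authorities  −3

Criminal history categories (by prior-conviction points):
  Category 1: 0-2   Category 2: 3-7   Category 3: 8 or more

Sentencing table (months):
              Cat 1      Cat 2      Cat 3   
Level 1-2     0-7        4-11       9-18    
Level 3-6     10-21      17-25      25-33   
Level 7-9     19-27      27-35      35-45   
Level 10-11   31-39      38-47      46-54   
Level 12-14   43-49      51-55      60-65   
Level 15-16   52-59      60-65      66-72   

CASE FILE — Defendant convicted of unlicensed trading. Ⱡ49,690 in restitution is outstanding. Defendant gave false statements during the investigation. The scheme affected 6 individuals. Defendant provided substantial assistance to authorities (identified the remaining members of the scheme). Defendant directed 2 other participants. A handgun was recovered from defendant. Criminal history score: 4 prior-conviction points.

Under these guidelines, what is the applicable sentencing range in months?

60-65 months

Base offense level for unlicensed trading: 12.
R1 applies (level before this adjustment is 12 ≥ 9, so +5): 12 + 5 = 17.
R2 applies: 17 + 1 = 18.
R3 applies: 18 + 3 = 21.
R4 applies: 21 + 1 = 22.
R5 applies (level before this adjustment is 22 ≥ 11, so +3): 22 + 3 = 25.
R6 applies: 25 − 3 = 22.
Level 22 exceeds the maximum of 16; capped at 16.
Final offense level: 16.
Criminal history: 4 prior points → Category 2 (3-7).
Level 16 falls in the 15-16 band.
Grid: Level 15-16 × Category 2 = 60-65 months.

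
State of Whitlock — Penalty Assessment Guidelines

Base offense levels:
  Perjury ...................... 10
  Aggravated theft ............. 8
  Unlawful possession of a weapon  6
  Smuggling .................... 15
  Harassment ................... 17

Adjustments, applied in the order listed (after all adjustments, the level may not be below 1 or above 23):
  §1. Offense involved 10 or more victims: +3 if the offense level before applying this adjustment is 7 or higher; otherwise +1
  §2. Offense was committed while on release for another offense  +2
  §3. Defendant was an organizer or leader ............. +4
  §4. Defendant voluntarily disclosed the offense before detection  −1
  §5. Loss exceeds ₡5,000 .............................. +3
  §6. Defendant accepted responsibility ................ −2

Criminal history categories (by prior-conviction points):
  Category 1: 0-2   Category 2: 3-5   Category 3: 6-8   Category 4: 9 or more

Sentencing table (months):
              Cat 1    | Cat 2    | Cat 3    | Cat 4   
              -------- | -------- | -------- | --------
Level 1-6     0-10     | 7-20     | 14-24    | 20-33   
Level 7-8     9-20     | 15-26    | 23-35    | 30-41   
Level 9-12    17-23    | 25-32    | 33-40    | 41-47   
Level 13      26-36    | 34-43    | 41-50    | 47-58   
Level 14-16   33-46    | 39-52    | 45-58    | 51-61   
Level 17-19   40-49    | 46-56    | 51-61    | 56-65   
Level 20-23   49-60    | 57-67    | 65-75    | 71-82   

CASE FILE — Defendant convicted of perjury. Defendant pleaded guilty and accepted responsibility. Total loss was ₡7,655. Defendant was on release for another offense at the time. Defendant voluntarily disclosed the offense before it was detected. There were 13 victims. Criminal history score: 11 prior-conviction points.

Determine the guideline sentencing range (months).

Base offense level for perjury: 10.
§1 applies (level before this adjustment is 10 ≥ 7, so +3): 10 + 3 = 13.
§2 applies: 13 + 2 = 15.
§4 applies: 15 − 1 = 14.
§5 applies: 14 + 3 = 17.
§6 applies: 17 − 2 = 15.
Final offense level: 15.
Criminal history: 11 prior points → Category 4 (9+).
Level 15 falls in the 14-16 band.
Grid: Level 14-16 × Category 4 = 51-61 months.

51-61 months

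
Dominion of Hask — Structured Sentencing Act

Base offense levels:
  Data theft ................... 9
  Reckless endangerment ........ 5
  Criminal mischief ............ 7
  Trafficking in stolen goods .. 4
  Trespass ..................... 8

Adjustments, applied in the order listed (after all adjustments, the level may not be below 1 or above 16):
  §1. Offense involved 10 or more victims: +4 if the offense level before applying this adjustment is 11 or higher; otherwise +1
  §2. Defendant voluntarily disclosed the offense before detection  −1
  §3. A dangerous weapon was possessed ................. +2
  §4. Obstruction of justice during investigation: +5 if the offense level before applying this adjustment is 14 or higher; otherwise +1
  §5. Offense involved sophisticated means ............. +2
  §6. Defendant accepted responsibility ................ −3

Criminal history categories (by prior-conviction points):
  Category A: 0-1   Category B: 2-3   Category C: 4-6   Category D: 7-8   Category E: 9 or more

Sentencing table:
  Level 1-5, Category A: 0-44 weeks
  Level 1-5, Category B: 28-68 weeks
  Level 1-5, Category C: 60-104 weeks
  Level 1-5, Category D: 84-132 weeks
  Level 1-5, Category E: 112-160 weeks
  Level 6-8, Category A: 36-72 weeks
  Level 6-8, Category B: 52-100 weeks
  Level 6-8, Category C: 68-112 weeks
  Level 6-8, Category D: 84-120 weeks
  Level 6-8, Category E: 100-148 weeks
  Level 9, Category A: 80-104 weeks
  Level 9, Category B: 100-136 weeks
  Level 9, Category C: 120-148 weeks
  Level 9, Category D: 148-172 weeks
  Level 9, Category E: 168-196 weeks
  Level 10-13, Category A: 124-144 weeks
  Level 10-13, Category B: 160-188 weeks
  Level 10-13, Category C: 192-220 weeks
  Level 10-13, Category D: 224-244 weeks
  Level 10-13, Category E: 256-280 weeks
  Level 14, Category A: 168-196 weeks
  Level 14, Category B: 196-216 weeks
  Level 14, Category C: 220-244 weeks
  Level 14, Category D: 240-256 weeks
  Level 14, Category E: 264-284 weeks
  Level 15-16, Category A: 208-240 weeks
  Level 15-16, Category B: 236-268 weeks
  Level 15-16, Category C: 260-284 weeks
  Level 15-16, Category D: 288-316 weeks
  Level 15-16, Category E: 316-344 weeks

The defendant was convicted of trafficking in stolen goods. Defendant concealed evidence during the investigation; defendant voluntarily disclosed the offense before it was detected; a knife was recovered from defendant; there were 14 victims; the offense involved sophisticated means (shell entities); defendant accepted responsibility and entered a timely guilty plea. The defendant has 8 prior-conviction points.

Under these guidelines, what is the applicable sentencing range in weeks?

84-120 weeks

Base offense level for trafficking in stolen goods: 4.
§1 applies (level before this adjustment is 4 < 11, so +1): 4 + 1 = 5.
§2 applies: 5 − 1 = 4.
§3 applies: 4 + 2 = 6.
§4 applies (level before this adjustment is 6 < 14, so +1): 6 + 1 = 7.
§5 applies: 7 + 2 = 9.
§6 applies: 9 − 3 = 6.
Final offense level: 6.
Criminal history: 8 prior points → Category D (7-8).
Level 6 falls in the 6-8 band.
Grid: Level 6-8 × Category D = 84-120 weeks.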